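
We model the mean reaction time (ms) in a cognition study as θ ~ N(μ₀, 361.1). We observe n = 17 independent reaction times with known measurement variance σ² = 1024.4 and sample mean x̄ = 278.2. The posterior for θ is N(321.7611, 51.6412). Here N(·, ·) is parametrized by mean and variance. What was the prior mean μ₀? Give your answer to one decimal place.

μ₀ = 582.8

The posterior mean is a precision-weighted average: μ_n = (τ₀μ₀ + τ_data·x̄)/(τ₀+τ_data), with τ₀=1/σ₀² and τ_data=n/σ².
Here τ₀ = 1/361.1 = 0.002769 and τ_data = 17/1024.4 = 0.016595, so τ_n = 0.019364.
Rearranging for μ₀: μ₀ = (μ_n·τ_n − τ_data·x̄)/τ₀ = (321.7611·0.019364 − 0.016595·278.2) / 0.002769 = 1.613853/0.002769 ≈ 582.8.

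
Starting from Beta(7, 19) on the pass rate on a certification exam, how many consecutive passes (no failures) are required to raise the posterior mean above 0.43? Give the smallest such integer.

After k passes and 0 failures the posterior is Beta(7+k, 19), with mean (7+k)/(7+19+k).
Set (7+k)/(26+k) > 0.43 and solve: k > (0.43·26 − 7)/(1 − 0.43) = 7.333.
The smallest integer exceeding 7.333 is 8, and checking k=8: (15)/(34) = 0.4412 > 0.43.

k = 8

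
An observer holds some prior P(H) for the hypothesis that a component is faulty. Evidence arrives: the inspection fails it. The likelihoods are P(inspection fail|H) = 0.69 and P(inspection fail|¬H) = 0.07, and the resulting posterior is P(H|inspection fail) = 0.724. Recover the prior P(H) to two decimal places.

P(H) = 0.21

Bayes' rule in odds form gives O(H|E) = O(H)·[P(E|H)/P(E|¬H)], hence O(H) = O(H|E)/LR.
Posterior odds = 0.724/(1−0.724) = 2.6232. LR = 0.69/0.07 = 9.8571.
Prior odds = 2.6232/9.8571 = 0.2661, so P(H) = 0.2661/(1+0.2661) ≈ 0.21.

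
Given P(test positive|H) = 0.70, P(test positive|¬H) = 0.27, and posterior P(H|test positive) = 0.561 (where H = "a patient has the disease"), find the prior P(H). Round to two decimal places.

In odds form, posterior odds = prior odds × likelihood ratio, so prior odds = posterior odds ÷ LR.
Posterior odds = 0.561/(1−0.561) = 1.2779. LR = 0.70/0.27 = 2.5926.
Prior odds = 1.2779/2.5926 = 0.4929, so P(H) = 0.4929/(1+0.4929) ≈ 0.33.

P(H) = 0.33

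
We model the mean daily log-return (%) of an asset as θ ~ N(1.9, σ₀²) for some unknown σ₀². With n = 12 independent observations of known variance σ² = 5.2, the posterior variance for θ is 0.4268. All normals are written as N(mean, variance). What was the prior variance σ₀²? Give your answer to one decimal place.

For the Normal–Normal model with known σ², precisions add: τ_n = τ₀ + n/σ².
So 1/σ₀² = 1/0.4268 − 12/5.2 = 2.343018 − 2.307692 = 0.035326.
Hence σ₀² = 1/0.035326 ≈ 28.3.

σ₀² = 28.3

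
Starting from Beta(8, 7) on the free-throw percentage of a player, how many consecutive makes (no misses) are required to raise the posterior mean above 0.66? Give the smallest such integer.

k = 6

After k makes and 0 misses the posterior is Beta(8+k, 7), with mean (8+k)/(8+7+k).
Set (8+k)/(15+k) > 0.66 and solve: k > (0.66·15 − 8)/(1 − 0.66) = 5.588.
The smallest integer exceeding 5.588 is 6.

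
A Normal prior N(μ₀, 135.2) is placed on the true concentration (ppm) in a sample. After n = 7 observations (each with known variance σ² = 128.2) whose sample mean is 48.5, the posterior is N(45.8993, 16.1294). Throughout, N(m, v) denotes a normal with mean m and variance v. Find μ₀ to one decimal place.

μ₀ = 26.7

The posterior mean is a precision-weighted average: μ_n = (τ₀μ₀ + τ_data·x̄)/(τ₀+τ_data), with τ₀=1/σ₀² and τ_data=n/σ².
Here τ₀ = 1/135.2 = 0.007396 and τ_data = 7/128.2 = 0.054602, so τ_n = 0.061998.
Rearranging for μ₀: μ₀ = (μ_n·τ_n − τ_data·x̄)/τ₀ = (45.8993·0.061998 − 0.054602·48.5) / 0.007396 = 0.197468/0.007396 ≈ 26.7.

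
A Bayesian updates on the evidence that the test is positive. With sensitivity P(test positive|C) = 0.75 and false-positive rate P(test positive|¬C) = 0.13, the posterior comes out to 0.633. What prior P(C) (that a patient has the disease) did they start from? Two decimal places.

P(C) = 0.23

Bayes' rule in odds form gives O(C|E) = O(C)·[P(E|C)/P(E|¬C)], hence O(C) = O(C|E)/LR.
Posterior odds = 0.633/(1−0.633) = 1.7248. LR = 0.75/0.13 = 5.7692.
Prior odds = 1.7248/5.7692 = 0.2990, so P(C) = 0.2990/(1+0.2990) ≈ 0.23.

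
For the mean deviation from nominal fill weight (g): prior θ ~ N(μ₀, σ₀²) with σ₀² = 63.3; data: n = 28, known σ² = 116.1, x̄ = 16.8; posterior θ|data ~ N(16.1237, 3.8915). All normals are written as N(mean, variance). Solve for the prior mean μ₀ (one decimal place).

With known observation variance, the Normal–Normal posterior has precision τ_n = τ₀ + n/σ² and mean μ_n = (τ₀μ₀ + (n/σ²)x̄)/τ_n.
Here τ₀ = 1/63.3 = 0.015798 and τ_data = 28/116.1 = 0.241171, so τ_n = 0.256969.
Rearranging for μ₀: μ₀ = (μ_n·τ_n − τ_data·x̄)/τ₀ = (16.1237·0.256969 − 0.241171·16.8) / 0.015798 = 0.091618/0.015798 ≈ 5.8.

μ₀ = 5.8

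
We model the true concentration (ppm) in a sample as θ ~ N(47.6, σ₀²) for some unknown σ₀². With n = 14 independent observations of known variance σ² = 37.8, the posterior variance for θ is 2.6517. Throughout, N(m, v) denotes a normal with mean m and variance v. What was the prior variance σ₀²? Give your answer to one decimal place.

Posterior precision equals prior precision plus data precision: 1/σ_n² = 1/σ₀² + n/σ².
So 1/σ₀² = 1/2.6517 − 14/37.8 = 0.377117 − 0.370370 = 0.006747.
Hence σ₀² = 1/0.006747 ≈ 148.2.

σ₀² = 148.2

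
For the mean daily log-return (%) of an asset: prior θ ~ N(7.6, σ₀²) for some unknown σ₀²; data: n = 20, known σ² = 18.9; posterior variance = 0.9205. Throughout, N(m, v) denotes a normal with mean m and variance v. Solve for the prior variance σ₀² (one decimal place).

For the Normal–Normal model with known σ², precisions add: τ_n = τ₀ + n/σ².
So 1/σ₀² = 1/0.9205 − 20/18.9 = 1.086366 − 1.058201 = 0.028165.
Hence σ₀² = 1/0.028165 ≈ 35.5.

σ₀² = 35.5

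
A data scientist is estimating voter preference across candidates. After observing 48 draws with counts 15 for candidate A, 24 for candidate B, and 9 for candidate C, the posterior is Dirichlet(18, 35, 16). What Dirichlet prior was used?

Dirichlet(3, 11, 7)

For a Dirichlet(α) prior with multinomial counts c, the posterior is Dirichlet(α + c) componentwise.
Subtract each count from the matching posterior parameter: 18−15=3, 35−24=11, 16−9=7.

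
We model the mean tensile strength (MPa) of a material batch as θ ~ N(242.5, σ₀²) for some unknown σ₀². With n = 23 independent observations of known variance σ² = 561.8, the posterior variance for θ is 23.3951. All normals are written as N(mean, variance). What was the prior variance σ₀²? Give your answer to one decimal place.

Posterior precision equals prior precision plus data precision: 1/σ_n² = 1/σ₀² + n/σ².
So 1/σ₀² = 1/23.3951 − 23/561.8 = 0.042744 − 0.040940 = 0.001804.
Hence σ₀² = 1/0.001804 ≈ 554.3.

σ₀² = 554.3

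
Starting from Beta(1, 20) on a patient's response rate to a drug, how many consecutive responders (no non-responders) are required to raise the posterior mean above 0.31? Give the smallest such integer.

k = 8

After k responders and 0 non-responders the posterior is Beta(1+k, 20), with mean (1+k)/(1+20+k).
Set (1+k)/(21+k) > 0.31 and solve: k > (0.31·21 − 1)/(1 − 0.31) = 7.986.
The smallest integer exceeding 7.986 is 8.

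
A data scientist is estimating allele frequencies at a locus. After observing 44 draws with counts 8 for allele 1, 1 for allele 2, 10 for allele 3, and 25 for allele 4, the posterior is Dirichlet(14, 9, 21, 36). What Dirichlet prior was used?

Dirichlet(6, 8, 11, 11)

For a Dirichlet(α) prior with multinomial counts c, the posterior is Dirichlet(α + c) componentwise.
Subtract each count from the matching posterior parameter: 14−8=6, 9−1=8, 21−10=11, 36−25=11.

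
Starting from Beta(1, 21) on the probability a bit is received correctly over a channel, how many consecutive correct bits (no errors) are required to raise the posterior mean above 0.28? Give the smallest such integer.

k = 8

After k correct bits and 0 errors the posterior is Beta(1+k, 21), with mean (1+k)/(1+21+k).
Set (1+k)/(22+k) > 0.28 and solve: k > (0.28·22 − 1)/(1 − 0.28) = 7.167.
The smallest integer exceeding 7.167 is 8, and checking k=8: (9)/(30) = 0.3000 > 0.28.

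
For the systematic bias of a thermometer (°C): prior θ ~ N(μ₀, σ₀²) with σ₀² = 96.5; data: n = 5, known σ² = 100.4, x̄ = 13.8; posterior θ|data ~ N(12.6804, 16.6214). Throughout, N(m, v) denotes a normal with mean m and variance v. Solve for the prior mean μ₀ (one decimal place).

With known observation variance, the Normal–Normal posterior has precision τ_n = τ₀ + n/σ² and mean μ_n = (τ₀μ₀ + (n/σ²)x̄)/τ_n.
Here τ₀ = 1/96.5 = 0.010363 and τ_data = 5/100.4 = 0.049801, so τ_n = 0.060164.
Rearranging for μ₀: μ₀ = (μ_n·τ_n − τ_data·x̄)/τ₀ = (12.6804·0.060164 − 0.049801·13.8) / 0.010363 = 0.075650/0.010363 ≈ 7.3.

μ₀ = 7.3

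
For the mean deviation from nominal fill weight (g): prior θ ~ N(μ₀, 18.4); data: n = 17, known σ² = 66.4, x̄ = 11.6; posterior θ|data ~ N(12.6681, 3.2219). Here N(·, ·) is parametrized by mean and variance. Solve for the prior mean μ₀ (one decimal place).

The posterior mean is a precision-weighted average: μ_n = (τ₀μ₀ + τ_data·x̄)/(τ₀+τ_data), with τ₀=1/σ₀² and τ_data=n/σ².
Here τ₀ = 1/18.4 = 0.054348 and τ_data = 17/66.4 = 0.256024, so τ_n = 0.310372.
Rearranging for μ₀: μ₀ = (μ_n·τ_n − τ_data·x̄)/τ₀ = (12.6681·0.310372 − 0.256024·11.6) / 0.054348 = 0.961945/0.054348 ≈ 17.7.

μ₀ = 17.7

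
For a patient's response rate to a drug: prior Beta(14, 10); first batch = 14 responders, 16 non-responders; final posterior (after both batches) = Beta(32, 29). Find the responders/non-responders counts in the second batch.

4 responders and 3 non-responders

Sequential conjugate updates are equivalent to a single update on the pooled data, so total successes = posterior α − prior α and total failures = posterior β − prior β.
Total across both batches: 32−14=18 responders, 29−10=19 non-responders.
Subtract the first batch: 18−14=4 responders and 19−16=3 non-responders.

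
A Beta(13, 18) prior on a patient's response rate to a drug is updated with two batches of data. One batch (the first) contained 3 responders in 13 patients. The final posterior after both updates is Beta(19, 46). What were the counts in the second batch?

Because Beta–binomial updating is additive in the counts, the combined data contributed (α_post−α_prior, β_post−β_prior) successes and failures.
Total across both batches: 19−13=6 responders, 46−18=28 non-responders.
Subtract the first batch: 6−3=3 responders and 28−10=18 non-responders.

3 responders and 18 non-responders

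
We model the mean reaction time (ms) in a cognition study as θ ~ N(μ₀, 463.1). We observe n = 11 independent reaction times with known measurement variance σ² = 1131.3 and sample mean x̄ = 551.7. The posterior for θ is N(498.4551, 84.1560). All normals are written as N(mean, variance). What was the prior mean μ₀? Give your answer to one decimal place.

μ₀ = 258.7

With known observation variance, the Normal–Normal posterior has precision τ_n = τ₀ + n/σ² and mean μ_n = (τ₀μ₀ + (n/σ²)x̄)/τ_n.
Here τ₀ = 1/463.1 = 0.002159 and τ_data = 11/1131.3 = 0.009723, so τ_n = 0.011882.
Rearranging for μ₀: μ₀ = (μ_n·τ_n − τ_data·x̄)/τ₀ = (498.4551·0.011882 − 0.009723·551.7) / 0.002159 = 0.558464/0.002159 ≈ 258.7.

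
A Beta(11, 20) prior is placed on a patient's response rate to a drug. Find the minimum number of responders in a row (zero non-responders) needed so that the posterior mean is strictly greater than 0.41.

After k responders and 0 non-responders the posterior is Beta(11+k, 20), with mean (11+k)/(11+20+k).
Set (11+k)/(31+k) > 0.41 and solve: k > (0.41·31 − 11)/(1 − 0.41) = 2.898.
The smallest integer exceeding 2.898 is 3.

k = 3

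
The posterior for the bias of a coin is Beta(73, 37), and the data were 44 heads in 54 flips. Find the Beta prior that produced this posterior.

Under Beta–binomial conjugacy the posterior parameters are (a+s, b+f).
Subtract the data counts: 73−44=29, 37−10=27.

Beta(29, 27)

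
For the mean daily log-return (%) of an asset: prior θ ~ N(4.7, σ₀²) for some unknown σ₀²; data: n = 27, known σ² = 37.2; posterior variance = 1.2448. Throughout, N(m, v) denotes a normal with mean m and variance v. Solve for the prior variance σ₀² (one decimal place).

σ₀² = 12.9

For the Normal–Normal model with known σ², precisions add: τ_n = τ₀ + n/σ².
So 1/σ₀² = 1/1.2448 − 27/37.2 = 0.803342 − 0.725806 = 0.077536.
Hence σ₀² = 1/0.077536 ≈ 12.9.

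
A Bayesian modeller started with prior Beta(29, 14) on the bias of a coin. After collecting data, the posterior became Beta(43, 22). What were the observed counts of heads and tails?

14 heads and 8 tails

Under Beta–binomial conjugacy the posterior parameters are (a+s, b+f).
Match parameters: s=43−29=14, f=22−14=8.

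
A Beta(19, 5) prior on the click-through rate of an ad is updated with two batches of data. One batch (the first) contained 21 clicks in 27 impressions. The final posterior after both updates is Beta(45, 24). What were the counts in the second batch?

5 clicks and 13 non-clicks

Because Beta–binomial updating is additive in the counts, the combined data contributed (α_post−α_prior, β_post−β_prior) successes and failures.
Total across both batches: 45−19=26 clicks, 24−5=19 non-clicks.
Subtract the first batch: 26−21=5 clicks and 19−6=13 non-clicks.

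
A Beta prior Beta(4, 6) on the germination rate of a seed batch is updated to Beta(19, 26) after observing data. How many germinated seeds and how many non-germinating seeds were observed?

15 germinated seeds and 20 non-germinating seeds

A Beta(a, b) prior with s successes and f failures in binomial data gives a Beta(a+s, b+f) posterior.
Match parameters: s=19−4=15, f=26−6=20.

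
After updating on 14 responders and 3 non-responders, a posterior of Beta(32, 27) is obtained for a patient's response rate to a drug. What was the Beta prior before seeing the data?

A Beta(α, β) prior with s successes and f failures in binomial data gives a Beta(α+s, β+f) posterior.
So α = 32 − 14 = 18 and β = 27 − 3 = 24.

Beta(18, 24)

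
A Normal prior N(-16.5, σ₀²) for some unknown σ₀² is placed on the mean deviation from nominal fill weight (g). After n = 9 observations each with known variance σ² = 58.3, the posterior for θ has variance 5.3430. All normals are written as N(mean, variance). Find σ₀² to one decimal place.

σ₀² = 30.5

For the Normal–Normal model with known σ², precisions add: τ_n = τ₀ + n/σ².
So 1/σ₀² = 1/5.3430 − 9/58.3 = 0.187161 − 0.154374 = 0.032787.
Hence σ₀² = 1/0.032787 ≈ 30.5.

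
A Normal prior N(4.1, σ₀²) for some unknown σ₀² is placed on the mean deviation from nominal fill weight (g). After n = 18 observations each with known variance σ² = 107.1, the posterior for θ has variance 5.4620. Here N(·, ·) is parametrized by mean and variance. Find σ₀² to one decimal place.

σ₀² = 66.6

Posterior precision equals prior precision plus data precision: 1/σ_n² = 1/σ₀² + n/σ².
So 1/σ₀² = 1/5.4620 − 18/107.1 = 0.183083 − 0.168067 = 0.015016.
Hence σ₀² = 1/0.015016 ≈ 66.6.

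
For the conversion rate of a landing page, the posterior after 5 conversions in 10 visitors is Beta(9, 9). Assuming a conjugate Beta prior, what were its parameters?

Beta(4, 4)

A Beta(α, β) prior with s successes and f failures in binomial data gives a Beta(α+s, β+f) posterior.
Subtract the data counts: 9−5=4, 9−5=4.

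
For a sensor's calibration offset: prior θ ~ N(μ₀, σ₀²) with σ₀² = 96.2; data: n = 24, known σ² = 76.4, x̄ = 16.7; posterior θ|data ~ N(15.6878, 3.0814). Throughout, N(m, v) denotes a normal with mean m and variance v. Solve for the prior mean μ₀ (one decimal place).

With known observation variance, the Normal–Normal posterior has precision τ_n = τ₀ + n/σ² and mean μ_n = (τ₀μ₀ + (n/σ²)x̄)/τ_n.
Here τ₀ = 1/96.2 = 0.010395 and τ_data = 24/76.4 = 0.314136, so τ_n = 0.324531.
Rearranging for μ₀: μ₀ = (μ_n·τ_n − τ_data·x̄)/τ₀ = (15.6878·0.324531 − 0.314136·16.7) / 0.010395 = -0.154894/0.010395 ≈ -14.9.

μ₀ = -14.9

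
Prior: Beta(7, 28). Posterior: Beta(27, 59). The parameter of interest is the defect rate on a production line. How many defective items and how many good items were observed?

Beta is conjugate to the binomial likelihood: posterior = Beta(a+s, b+f).
So s = 27 − 7 = 20 and f = 59 − 28 = 31.

20 defective items and 31 good items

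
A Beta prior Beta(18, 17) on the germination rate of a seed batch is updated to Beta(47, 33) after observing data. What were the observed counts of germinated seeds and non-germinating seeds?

29 germinated seeds and 16 non-germinating seeds

Beta is conjugate to the binomial likelihood: posterior = Beta(α+s, β+f).
Match parameters: s=47−18=29, f=33−17=16.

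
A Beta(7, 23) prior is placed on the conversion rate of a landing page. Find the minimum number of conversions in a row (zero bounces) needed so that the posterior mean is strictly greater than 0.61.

k = 29

After k conversions and 0 bounces the posterior is Beta(7+k, 23), with mean (7+k)/(7+23+k).
Set (7+k)/(30+k) > 0.61 and solve: k > (0.61·30 − 7)/(1 − 0.61) = 28.974.
The smallest integer exceeding 28.974 is 29.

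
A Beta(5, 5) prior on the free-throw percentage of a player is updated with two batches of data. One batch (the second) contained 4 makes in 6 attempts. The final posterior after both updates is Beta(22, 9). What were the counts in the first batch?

Sequential conjugate updates are equivalent to a single update on the pooled data, so total successes = posterior α − prior α and total failures = posterior β − prior β.
Total across both batches: 22−5=17 makes, 9−5=4 misses.
Subtract the second batch: 17−4=13 makes and 4−2=2 misses.

13 makes and 2 misses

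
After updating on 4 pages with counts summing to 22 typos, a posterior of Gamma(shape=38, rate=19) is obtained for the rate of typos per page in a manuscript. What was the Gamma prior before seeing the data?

Gamma(shape=16, rate=15)

Gamma–Poisson conjugacy: posterior shape = α + Σxᵢ, posterior rate = β + n.
So α = 38 − 22 = 16 and β = 19 − 4 = 15.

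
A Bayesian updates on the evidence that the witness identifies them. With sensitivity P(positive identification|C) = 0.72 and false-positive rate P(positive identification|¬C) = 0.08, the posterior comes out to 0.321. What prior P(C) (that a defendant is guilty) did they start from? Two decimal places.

Bayes' rule in odds form gives O(C|E) = O(C)·[P(E|C)/P(E|¬C)], hence O(C) = O(C|E)/LR.
Posterior odds = 0.321/(1−0.321) = 0.4728. LR = 0.72/0.08 = 9.0000.
Prior odds = 0.4728/9.0000 = 0.0525, so P(C) = 0.0525/(1+0.0525) ≈ 0.05.

P(C) = 0.05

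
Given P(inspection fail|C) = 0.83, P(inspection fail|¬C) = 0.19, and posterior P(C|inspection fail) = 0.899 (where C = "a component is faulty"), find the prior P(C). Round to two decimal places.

P(C) = 0.67

Bayes' rule in odds form gives O(C|E) = O(C)·[P(E|C)/P(E|¬C)], hence O(C) = O(C|E)/LR.
Posterior odds = 0.899/(1−0.899) = 8.9010. LR = 0.83/0.19 = 4.3684.
Prior odds = 8.9010/4.3684 = 2.0376, so P(C) = 2.0376/(1+2.0376) ≈ 0.67.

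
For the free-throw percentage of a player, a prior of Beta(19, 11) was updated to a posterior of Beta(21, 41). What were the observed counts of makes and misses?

2 makes and 30 misses

Under Beta–binomial conjugacy the posterior parameters are (a+s, b+f).
So s = 21 − 19 = 2 and f = 41 − 11 = 30.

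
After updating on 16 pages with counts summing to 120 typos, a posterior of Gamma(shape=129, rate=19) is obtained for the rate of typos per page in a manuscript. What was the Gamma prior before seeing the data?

Gamma(shape=9, rate=3)

A Gamma(α, β) prior (rate parametrization) on a Poisson rate with n observations summing to S gives posterior Gamma(α+S, β+n).
So α = 129 − 120 = 9 and β = 19 − 16 = 3.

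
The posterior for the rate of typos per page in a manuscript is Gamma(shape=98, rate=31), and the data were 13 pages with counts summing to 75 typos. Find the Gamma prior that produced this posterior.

A Gamma(α, β) prior (rate parametrization) on a Poisson rate with n observations summing to S gives posterior Gamma(α+S, β+n).
So α = 98 − 75 = 23 and β = 31 − 13 = 18.

Gamma(shape=23, rate=18)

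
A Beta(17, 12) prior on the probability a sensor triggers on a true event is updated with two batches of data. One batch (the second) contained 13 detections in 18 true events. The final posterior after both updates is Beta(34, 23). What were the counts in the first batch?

4 detections and 6 misses

Sequential conjugate updates are equivalent to a single update on the pooled data, so total successes = posterior α − prior α and total failures = posterior β − prior β.
Total across both batches: 34−17=17 detections, 23−12=11 misses.
Subtract the second batch: 17−13=4 detections and 11−5=6 misses.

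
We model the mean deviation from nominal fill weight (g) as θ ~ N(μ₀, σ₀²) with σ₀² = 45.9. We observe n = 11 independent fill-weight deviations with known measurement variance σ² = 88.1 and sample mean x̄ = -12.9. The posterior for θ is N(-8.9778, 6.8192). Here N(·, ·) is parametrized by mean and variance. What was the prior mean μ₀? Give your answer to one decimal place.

With known observation variance, the Normal–Normal posterior has precision τ_n = τ₀ + n/σ² and mean μ_n = (τ₀μ₀ + (n/σ²)x̄)/τ_n.
Here τ₀ = 1/45.9 = 0.021786 and τ_data = 11/88.1 = 0.124858, so τ_n = 0.146644.
Rearranging for μ₀: μ₀ = (μ_n·τ_n − τ_data·x̄)/τ₀ = (-8.9778·0.146644 − 0.124858·-12.9) / 0.021786 = 0.294128/0.021786 ≈ 13.5.

μ₀ = 13.5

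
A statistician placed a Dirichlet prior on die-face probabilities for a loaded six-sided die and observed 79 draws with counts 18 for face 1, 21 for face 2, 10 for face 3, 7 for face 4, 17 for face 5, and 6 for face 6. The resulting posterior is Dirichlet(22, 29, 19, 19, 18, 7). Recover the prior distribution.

For a Dirichlet(α) prior with multinomial counts c, the posterior is Dirichlet(α + c) componentwise.
Subtract each count from the matching posterior parameter: 22−18=4, 29−21=8, 19−10=9, 19−7=12, 18−17=1, 7−6=1.

Dirichlet(4, 8, 9, 12, 1, 1)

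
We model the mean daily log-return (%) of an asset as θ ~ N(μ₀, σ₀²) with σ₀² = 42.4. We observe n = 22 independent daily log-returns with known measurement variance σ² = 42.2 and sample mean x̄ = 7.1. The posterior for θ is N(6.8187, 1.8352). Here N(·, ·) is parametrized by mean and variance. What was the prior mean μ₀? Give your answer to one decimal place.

μ₀ = 0.6

With known observation variance, the Normal–Normal posterior has precision τ_n = τ₀ + n/σ² and mean μ_n = (τ₀μ₀ + (n/σ²)x̄)/τ_n.
Here τ₀ = 1/42.4 = 0.023585 and τ_data = 22/42.2 = 0.521327, so τ_n = 0.544912.
Rearranging for μ₀: μ₀ = (μ_n·τ_n − τ_data·x̄)/τ₀ = (6.8187·0.544912 − 0.521327·7.1) / 0.023585 = 0.014170/0.023585 ≈ 0.6.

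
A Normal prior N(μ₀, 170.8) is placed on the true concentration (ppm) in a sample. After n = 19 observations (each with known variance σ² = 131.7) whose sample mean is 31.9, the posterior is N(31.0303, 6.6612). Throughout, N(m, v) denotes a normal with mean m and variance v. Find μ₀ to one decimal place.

μ₀ = 9.6

The posterior mean is a precision-weighted average: μ_n = (τ₀μ₀ + τ_data·x̄)/(τ₀+τ_data), with τ₀=1/σ₀² and τ_data=n/σ².
Here τ₀ = 1/170.8 = 0.005855 and τ_data = 19/131.7 = 0.144267, so τ_n = 0.150122.
Rearranging for μ₀: μ₀ = (μ_n·τ_n − τ_data·x̄)/τ₀ = (31.0303·0.150122 − 0.144267·31.9) / 0.005855 = 0.056213/0.005855 ≈ 9.6.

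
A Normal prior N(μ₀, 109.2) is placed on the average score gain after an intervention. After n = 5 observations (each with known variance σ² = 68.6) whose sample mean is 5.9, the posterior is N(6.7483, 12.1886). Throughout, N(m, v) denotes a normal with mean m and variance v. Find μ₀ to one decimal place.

The posterior mean is a precision-weighted average: μ_n = (τ₀μ₀ + τ_data·x̄)/(τ₀+τ_data), with τ₀=1/σ₀² and τ_data=n/σ².
Here τ₀ = 1/109.2 = 0.009158 and τ_data = 5/68.6 = 0.072886, so τ_n = 0.082044.
Rearranging for μ₀: μ₀ = (μ_n·τ_n − τ_data·x̄)/τ₀ = (6.7483·0.082044 − 0.072886·5.9) / 0.009158 = 0.123630/0.009158 ≈ 13.5.

μ₀ = 13.5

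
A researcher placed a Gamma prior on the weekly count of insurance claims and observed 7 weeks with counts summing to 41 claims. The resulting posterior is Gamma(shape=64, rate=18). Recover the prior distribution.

Gamma–Poisson conjugacy: posterior shape = α + Σxᵢ, posterior rate = β + n.
So α = 64 − 41 = 23 and β = 18 − 7 = 11.

Gamma(shape=23, rate=11)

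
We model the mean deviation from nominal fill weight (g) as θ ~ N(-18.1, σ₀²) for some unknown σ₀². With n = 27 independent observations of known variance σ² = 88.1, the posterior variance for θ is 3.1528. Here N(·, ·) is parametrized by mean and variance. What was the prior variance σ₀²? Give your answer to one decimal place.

For the Normal–Normal model with known σ², precisions add: τ_n = τ₀ + n/σ².
So 1/σ₀² = 1/3.1528 − 27/88.1 = 0.317178 − 0.306470 = 0.010708.
Hence σ₀² = 1/0.010708 ≈ 93.4.

σ₀² = 93.4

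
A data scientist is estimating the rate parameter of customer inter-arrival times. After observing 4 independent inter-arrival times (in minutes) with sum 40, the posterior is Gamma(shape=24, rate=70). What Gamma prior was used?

Gamma(shape=20, rate=30)

Gamma–exponential conjugacy: posterior shape = α + n, posterior rate = β + Σtᵢ.
So α = 24 − 4 = 20 and β = 70 − 40 = 30.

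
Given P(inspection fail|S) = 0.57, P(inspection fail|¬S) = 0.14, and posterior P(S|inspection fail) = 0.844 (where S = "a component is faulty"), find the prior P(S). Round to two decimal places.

Bayes' rule in odds form gives O(S|E) = O(S)·[P(E|S)/P(E|¬S)], hence O(S) = O(S|E)/LR.
Posterior odds = 0.844/(1−0.844) = 5.4103. LR = 0.57/0.14 = 4.0714.
Prior odds = 5.4103/4.0714 = 1.3289, so P(S) = 1.3289/(1+1.3289) ≈ 0.57.

P(S) = 0.57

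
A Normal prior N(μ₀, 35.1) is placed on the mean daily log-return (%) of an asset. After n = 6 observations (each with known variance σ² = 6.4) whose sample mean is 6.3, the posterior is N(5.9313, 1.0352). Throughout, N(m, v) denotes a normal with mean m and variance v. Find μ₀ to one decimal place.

The posterior mean is a precision-weighted average: μ_n = (τ₀μ₀ + τ_data·x̄)/(τ₀+τ_data), with τ₀=1/σ₀² and τ_data=n/σ².
Here τ₀ = 1/35.1 = 0.028490 and τ_data = 6/6.4 = 0.937500, so τ_n = 0.965990.
Rearranging for μ₀: μ₀ = (μ_n·τ_n − τ_data·x̄)/τ₀ = (5.9313·0.965990 − 0.937500·6.3) / 0.028490 = -0.176674/0.028490 ≈ -6.2.

μ₀ = -6.2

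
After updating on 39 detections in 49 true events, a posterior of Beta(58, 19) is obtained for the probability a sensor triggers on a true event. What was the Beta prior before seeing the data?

Beta is conjugate to the binomial likelihood: posterior = Beta(α+s, β+f).
So α = 58 − 39 = 19 and β = 19 − 10 = 9.

Beta(19, 9)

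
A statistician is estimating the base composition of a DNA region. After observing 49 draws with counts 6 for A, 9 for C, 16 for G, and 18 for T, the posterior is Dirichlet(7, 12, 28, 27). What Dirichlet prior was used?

Dirichlet(1, 3, 12, 9)

For a Dirichlet(α) prior with multinomial counts c, the posterior is Dirichlet(α + c) componentwise.
Subtract each count from the matching posterior parameter: 7−6=1, 12−9=3, 28−16=12, 27−18=9.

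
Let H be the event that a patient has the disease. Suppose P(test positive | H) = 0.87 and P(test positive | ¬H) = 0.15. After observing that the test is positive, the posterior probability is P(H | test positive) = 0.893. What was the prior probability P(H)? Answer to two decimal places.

Bayes' rule in odds form gives O(H|E) = O(H)·[P(E|H)/P(E|¬H)], hence O(H) = O(H|E)/LR.
Posterior odds = 0.893/(1−0.893) = 8.3458. LR = 0.87/0.15 = 5.8000.
Prior odds = 8.3458/5.8000 = 1.4389, so P(H) = 1.4389/(1+1.4389) ≈ 0.59.

P(H) = 0.59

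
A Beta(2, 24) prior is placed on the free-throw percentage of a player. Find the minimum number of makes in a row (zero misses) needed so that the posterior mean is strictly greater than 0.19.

k = 4

After k makes and 0 misses the posterior is Beta(2+k, 24), with mean (2+k)/(2+24+k).
Set (2+k)/(26+k) > 0.19 and solve: k > (0.19·26 − 2)/(1 − 0.19) = 3.630.
The smallest integer exceeding 3.630 is 4, and checking k=4: (6)/(30) = 0.2000 > 0.19.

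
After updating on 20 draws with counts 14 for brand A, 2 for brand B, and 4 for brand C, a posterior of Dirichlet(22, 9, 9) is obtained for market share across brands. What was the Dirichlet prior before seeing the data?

Dirichlet(8, 7, 5)

For a Dirichlet(α) prior with multinomial counts c, the posterior is Dirichlet(α + c) componentwise.
Subtract each count from the matching posterior parameter: 22−14=8, 9−2=7, 9−4=5.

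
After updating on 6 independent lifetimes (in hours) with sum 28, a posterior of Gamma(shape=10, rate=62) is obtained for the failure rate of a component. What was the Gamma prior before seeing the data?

For an exponential likelihood with a Gamma(α, β) prior on the rate, n observations with total T give posterior Gamma(α+n, β+T).
So α = 10 − 6 = 4 and β = 62 − 28 = 34.

Gamma(shape=4, rate=34)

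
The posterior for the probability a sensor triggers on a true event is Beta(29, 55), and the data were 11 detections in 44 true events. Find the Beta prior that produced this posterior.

Beta(18, 22)

Beta is conjugate to the binomial likelihood: posterior = Beta(α+s, β+f).
Subtract the data counts: 29−11=18, 55−33=22.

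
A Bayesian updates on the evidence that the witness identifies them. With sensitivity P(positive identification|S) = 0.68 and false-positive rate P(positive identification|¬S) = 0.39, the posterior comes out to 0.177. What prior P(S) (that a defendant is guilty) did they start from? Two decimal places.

In odds form, posterior odds = prior odds × likelihood ratio, so prior odds = posterior odds ÷ LR.
Posterior odds = 0.177/(1−0.177) = 0.2151. LR = 0.68/0.39 = 1.7436.
Prior odds = 0.2151/1.7436 = 0.1234, so P(S) = 0.1234/(1+0.1234) ≈ 0.11.

P(S) = 0.11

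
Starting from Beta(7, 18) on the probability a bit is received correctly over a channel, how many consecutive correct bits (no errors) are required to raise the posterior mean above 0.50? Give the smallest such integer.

k = 12

After k correct bits and 0 errors the posterior is Beta(7+k, 18), with mean (7+k)/(7+18+k).
Set (7+k)/(25+k) > 0.50 and solve: k > (0.50·25 − 7)/(1 − 0.50) = 11.000.
The smallest integer exceeding 11.000 is 12.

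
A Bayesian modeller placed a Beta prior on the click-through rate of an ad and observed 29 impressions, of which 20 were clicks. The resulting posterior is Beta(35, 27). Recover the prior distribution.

A Beta(a, b) prior with s successes and f failures in binomial data gives a Beta(a+s, b+f) posterior.
Subtract the data counts: 35−20=15, 27−9=18.

Beta(15, 18)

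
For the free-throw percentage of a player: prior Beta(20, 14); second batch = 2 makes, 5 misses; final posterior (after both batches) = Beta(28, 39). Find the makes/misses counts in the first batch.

Sequential conjugate updates are equivalent to a single update on the pooled data, so total successes = posterior α − prior α and total failures = posterior β − prior β.
Total across both batches: 28−20=8 makes, 39−14=25 misses.
Subtract the second batch: 8−2=6 makes and 25−5=20 misses.

6 makes and 20 misses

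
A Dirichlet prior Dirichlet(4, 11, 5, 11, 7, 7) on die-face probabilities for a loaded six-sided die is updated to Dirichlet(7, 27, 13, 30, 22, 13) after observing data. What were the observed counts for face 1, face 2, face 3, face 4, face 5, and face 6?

For a Dirichlet(α) prior with multinomial counts c, the posterior is Dirichlet(α + c) componentwise.
Counts are posterior − prior componentwise: 7−4=3, 27−11=16, 13−5=8, 30−11=19, 22−7=15, 13−7=6.

counts (3, 16, 8, 19, 15, 6)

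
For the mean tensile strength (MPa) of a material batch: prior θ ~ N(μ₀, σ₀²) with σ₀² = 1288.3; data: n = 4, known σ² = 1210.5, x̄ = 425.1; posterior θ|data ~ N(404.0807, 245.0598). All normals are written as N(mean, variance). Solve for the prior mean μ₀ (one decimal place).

The posterior mean is a precision-weighted average: μ_n = (τ₀μ₀ + τ_data·x̄)/(τ₀+τ_data), with τ₀=1/σ₀² and τ_data=n/σ².
Here τ₀ = 1/1288.3 = 0.000776 and τ_data = 4/1210.5 = 0.003304, so τ_n = 0.004080.
Rearranging for μ₀: μ₀ = (μ_n·τ_n − τ_data·x̄)/τ₀ = (404.0807·0.004080 − 0.003304·425.1) / 0.000776 = 0.244119/0.000776 ≈ 314.6.

μ₀ = 314.6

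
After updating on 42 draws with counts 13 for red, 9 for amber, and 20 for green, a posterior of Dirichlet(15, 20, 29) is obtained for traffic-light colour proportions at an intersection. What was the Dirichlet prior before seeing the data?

For a Dirichlet(α) prior with multinomial counts c, the posterior is Dirichlet(α + c) componentwise.
Subtract each count from the matching posterior parameter: 15−13=2, 20−9=11, 29−20=9.

Dirichlet(2, 11, 9)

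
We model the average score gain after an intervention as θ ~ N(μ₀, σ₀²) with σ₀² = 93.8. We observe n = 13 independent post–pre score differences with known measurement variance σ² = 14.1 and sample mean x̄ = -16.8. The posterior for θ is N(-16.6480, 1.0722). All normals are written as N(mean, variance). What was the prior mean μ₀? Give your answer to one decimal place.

With known observation variance, the Normal–Normal posterior has precision τ_n = τ₀ + n/σ² and mean μ_n = (τ₀μ₀ + (n/σ²)x̄)/τ_n.
Here τ₀ = 1/93.8 = 0.010661 and τ_data = 13/14.1 = 0.921986, so τ_n = 0.932647.
Rearranging for μ₀: μ₀ = (μ_n·τ_n − τ_data·x̄)/τ₀ = (-16.6480·0.932647 − 0.921986·-16.8) / 0.010661 = -0.037342/0.010661 ≈ -3.5.

μ₀ = -3.5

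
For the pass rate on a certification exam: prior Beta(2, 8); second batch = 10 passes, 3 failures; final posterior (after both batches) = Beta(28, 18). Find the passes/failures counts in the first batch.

16 passes and 7 failures

Sequential conjugate updates are equivalent to a single update on the pooled data, so total successes = posterior α − prior α and total failures = posterior β − prior β.
Total across both batches: 28−2=26 passes, 18−8=10 failures.
Subtract the second batch: 26−10=16 passes and 10−3=7 failures.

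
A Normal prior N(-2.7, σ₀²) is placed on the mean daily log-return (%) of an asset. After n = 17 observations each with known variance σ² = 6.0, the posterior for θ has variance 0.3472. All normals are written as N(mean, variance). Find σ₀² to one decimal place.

For the Normal–Normal model with known σ², precisions add: τ_n = τ₀ + n/σ².
So 1/σ₀² = 1/0.3472 − 17/6.0 = 2.880184 − 2.833333 = 0.046851.
Hence σ₀² = 1/0.046851 ≈ 21.3.

σ₀² = 21.3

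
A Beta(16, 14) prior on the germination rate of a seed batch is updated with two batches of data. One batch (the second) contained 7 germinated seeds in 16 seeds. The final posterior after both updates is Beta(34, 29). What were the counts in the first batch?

Because Beta–binomial updating is additive in the counts, the combined data contributed (α_post−α_prior, β_post−β_prior) successes and failures.
Total across both batches: 34−16=18 germinated seeds, 29−14=15 non-germinating seeds.
Subtract the second batch: 18−7=11 germinated seeds and 15−9=6 non-germinating seeds.

11 germinated seeds and 6 non-germinating seeds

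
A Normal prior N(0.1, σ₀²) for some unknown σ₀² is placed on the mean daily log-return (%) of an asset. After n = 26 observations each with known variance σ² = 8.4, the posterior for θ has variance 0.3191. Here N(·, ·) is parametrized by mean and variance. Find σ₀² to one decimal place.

σ₀² = 25.9

Posterior precision equals prior precision plus data precision: 1/σ_n² = 1/σ₀² + n/σ².
So 1/σ₀² = 1/0.3191 − 26/8.4 = 3.133814 − 3.095238 = 0.038576.
Hence σ₀² = 1/0.038576 ≈ 25.9.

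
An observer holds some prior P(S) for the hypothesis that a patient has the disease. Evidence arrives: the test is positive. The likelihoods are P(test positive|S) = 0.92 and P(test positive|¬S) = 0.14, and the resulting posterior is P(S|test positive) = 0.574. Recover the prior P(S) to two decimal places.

P(S) = 0.17

In odds form, posterior odds = prior odds × likelihood ratio, so prior odds = posterior odds ÷ LR.
Posterior odds = 0.574/(1−0.574) = 1.3474. LR = 0.92/0.14 = 6.5714.
Prior odds = 1.3474/6.5714 = 0.2050, so P(S) = 0.2050/(1+0.2050) ≈ 0.17.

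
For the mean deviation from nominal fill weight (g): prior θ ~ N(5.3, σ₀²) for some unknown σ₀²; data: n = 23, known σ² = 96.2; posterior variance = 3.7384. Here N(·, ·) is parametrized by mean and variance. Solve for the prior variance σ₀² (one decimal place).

σ₀² = 35.2

For the Normal–Normal model with known σ², precisions add: τ_n = τ₀ + n/σ².
So 1/σ₀² = 1/3.7384 − 23/96.2 = 0.267494 − 0.239085 = 0.028409.
Hence σ₀² = 1/0.028409 ≈ 35.2.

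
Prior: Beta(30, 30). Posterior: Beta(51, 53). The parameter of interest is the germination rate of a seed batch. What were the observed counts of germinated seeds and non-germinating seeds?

Beta is conjugate to the binomial likelihood: posterior = Beta(α+s, β+f).
Match parameters: s=51−30=21, f=53−30=23.

21 germinated seeds and 23 non-germinating seeds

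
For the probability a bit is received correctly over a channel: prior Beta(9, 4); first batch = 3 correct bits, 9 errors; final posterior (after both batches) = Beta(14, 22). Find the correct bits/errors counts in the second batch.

Sequential conjugate updates are equivalent to a single update on the pooled data, so total successes = posterior α − prior α and total failures = posterior β − prior β.
Total across both batches: 14−9=5 correct bits, 22−4=18 errors.
Subtract the first batch: 5−3=2 correct bits and 18−9=9 errors.

2 correct bits and 9 errors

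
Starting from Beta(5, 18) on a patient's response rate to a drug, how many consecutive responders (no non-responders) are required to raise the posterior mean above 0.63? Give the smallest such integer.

k = 26

After k responders and 0 non-responders the posterior is Beta(5+k, 18), with mean (5+k)/(5+18+k).
Set (5+k)/(23+k) > 0.63 and solve: k > (0.63·23 − 5)/(1 − 0.63) = 25.649.
The smallest integer exceeding 25.649 is 26, and checking k=26: (31)/(49) = 0.6327 > 0.63.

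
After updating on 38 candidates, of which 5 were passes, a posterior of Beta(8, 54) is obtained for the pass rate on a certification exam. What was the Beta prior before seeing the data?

Beta(3, 21)

Under Beta–binomial conjugacy the posterior parameters are (a+s, b+f).
So a = 8 − 5 = 3 and b = 54 − 33 = 21.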